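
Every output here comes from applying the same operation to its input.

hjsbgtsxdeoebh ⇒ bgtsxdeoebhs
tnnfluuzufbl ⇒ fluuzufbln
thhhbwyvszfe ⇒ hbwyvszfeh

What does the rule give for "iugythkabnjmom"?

Rule — delete the first 2 characters, then move the first character to the end.
Working it through for "iugythkabnjmom": intermediate "gythkabnjmom", final "ythkabnjmomg".

ythkabnjmomg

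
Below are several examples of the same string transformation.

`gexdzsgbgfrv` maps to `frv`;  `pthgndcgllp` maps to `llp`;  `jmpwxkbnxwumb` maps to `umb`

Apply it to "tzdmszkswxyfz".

yfz

Looking at the pairs, the operation is to keep only the last 3 characters.
On "tzdmszkswxyfz" that produces "yfz".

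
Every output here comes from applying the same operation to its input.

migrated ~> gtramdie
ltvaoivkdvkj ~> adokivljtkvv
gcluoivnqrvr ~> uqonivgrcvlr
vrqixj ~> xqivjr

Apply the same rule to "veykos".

oykvse

What's happening: take characters alternately from the front and the back (1st, last, 2nd, 2nd-last, ...), then swap the front and back halves of the string.
Working it through for "veykos": intermediate "vseoyk", final "oykvse".
(Check on "ltvaoivkdvkj": → "ljtkvvadokiv" → "adokivljtkvv" ✓)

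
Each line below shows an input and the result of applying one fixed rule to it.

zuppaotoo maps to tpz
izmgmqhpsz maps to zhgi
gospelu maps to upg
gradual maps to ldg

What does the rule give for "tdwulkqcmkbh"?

Looking at the pairs, the operation is to keep one character in every 3, starting at position 1 (positions 1st, 4th, 7th, ...), then reverse the string.
Starting from "tdwulkqcmkbh": after the first operation, "tuqk"; after the second, "kqut".

kqut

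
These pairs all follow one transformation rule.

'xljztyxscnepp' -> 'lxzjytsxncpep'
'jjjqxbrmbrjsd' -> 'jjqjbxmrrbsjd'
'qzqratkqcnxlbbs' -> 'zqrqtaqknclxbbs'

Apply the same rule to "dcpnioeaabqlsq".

In each case the input is transformed by: swap each adjacent pair of characters (1↔2, 3↔4, ...).
Applying that to "dcpnioeaabqlsq" gives "cdnpoiaebalqqs".

cdnpoiaebalqqs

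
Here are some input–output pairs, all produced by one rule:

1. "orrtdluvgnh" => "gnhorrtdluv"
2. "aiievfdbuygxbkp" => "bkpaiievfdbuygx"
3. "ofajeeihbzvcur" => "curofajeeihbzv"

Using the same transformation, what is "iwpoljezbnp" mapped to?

bnpiwpoljez

Each output is the input with this applied: move the last 3 characters to the front (rotate right by 3).
"iwpoljezbnp" → "bnpiwpoljez".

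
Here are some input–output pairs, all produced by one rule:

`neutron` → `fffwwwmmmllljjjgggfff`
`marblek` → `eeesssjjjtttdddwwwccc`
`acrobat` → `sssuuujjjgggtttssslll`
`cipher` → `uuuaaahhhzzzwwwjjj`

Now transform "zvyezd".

rrrnnnqqqwwwrrrvvv

The transformation: shift every letter 8 places backward in the alphabet (wrapping around), then repeat every character 3 times.
On "zvyezd" that produces "rrrnnnqqqwwwrrrvvv".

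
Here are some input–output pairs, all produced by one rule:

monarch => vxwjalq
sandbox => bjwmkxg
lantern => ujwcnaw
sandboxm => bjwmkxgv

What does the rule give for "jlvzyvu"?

What's happening: shift every letter 9 places forward in the alphabet (wrapping around).
Doing the same to "jlvzyvu": "sueihed".

sueihed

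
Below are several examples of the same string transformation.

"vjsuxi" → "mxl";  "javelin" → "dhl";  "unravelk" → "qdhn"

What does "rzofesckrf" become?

What's happening: shift every letter 3 places forward in the alphabet (wrapping around), then keep every other character starting from the second (positions 2nd, 4th, 6th, ...).
"rzofesckrf" → "ucrihvfnui" → "civni".
(Check on "javelin": → "mdyholq" → "dhl" ✓)

civni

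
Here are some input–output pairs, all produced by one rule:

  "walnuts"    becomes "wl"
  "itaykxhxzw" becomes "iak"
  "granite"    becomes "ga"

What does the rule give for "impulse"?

Rule — keep every other character starting from the first (positions 1st, 3rd, 5th, ...), then delete the last 2 characters.
Applying both steps to "impulse": "iple", then "ip".
(Check on "itaykxhxzw": → "iakhz" → "iak" ✓)

ip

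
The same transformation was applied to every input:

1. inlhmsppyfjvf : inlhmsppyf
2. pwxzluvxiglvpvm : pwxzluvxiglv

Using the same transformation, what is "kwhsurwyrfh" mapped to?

kwhsurwy

The pattern: delete the last 3 characters.
On "kwhsurwyrfh" that produces "kwhsurwy".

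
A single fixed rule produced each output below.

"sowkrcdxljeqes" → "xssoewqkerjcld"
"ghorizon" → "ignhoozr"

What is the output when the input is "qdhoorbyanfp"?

The transformation: take characters alternately from the front and the back (1st, last, 2nd, 2nd-last, ...), then move the last character to the front.
On "qdhoorbyanfp": the first step gives "qpdfhnoaoyrb", and the second then gives "bqpdfhnoaoyr".

bqpdfhnoaoyr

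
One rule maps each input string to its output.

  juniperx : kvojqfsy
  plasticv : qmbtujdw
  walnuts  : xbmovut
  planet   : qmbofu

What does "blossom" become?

cmpttpn

Rule — shift every letter 1 place forward in the alphabet (wrapping around).
Doing the same to "blossom": "cmpttpn".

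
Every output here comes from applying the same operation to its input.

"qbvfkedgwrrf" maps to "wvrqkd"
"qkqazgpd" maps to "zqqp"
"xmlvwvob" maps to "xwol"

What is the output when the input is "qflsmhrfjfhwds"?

The pattern: keep every other character starting from the first (positions 1st, 3rd, 5th, ...), then sort the characters into reverse alphabetical order.
On "qflsmhrfjfhwds": the first step gives "qlmrjhd", and the second then gives "rqmljhd".

rqmljhd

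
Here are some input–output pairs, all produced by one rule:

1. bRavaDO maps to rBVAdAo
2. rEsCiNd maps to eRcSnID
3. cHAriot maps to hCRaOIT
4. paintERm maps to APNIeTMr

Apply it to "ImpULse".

MiuPSlE

What's happening: swap each adjacent pair of characters (1↔2, 3↔4, ...), then flip the case of every letter.
On "ImpULse": the first step gives "mIUpsLe", and the second then gives "MiuPSlE".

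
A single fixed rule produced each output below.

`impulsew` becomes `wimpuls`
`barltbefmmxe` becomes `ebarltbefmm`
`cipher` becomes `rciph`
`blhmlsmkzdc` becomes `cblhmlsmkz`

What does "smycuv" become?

vsmyc

Looking at the pairs, the operation is to move the last 2 characters to the front (rotate right by 2), then delete the first character.
Doing the same to "smycuv": "vsmyc".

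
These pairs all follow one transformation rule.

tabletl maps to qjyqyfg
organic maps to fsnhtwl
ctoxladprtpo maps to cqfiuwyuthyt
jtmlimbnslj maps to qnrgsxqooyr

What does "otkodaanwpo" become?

tiffsbuttyp

The pattern: move the first 3 characters to the end (rotate left by 3), then shift every letter 5 places forward in the alphabet (wrapping around).
Starting from "otkodaanwpo": after the first operation, "odaanwpootk"; after the second, "tiffsbuttyp".
(Check on "ctoxladprtpo": → "xladprtpocto" → "cqfiuwyuthyt" ✓)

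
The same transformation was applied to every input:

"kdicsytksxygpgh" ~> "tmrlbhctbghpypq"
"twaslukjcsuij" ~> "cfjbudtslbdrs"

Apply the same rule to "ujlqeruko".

dsuznadtx

The rule is to shift every letter 9 places forward in the alphabet (wrapping around).
Applying that to "ujlqeruko" gives "dsuznadtx".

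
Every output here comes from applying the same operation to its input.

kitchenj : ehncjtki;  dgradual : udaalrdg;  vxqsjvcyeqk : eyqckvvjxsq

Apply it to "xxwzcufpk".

fupckzxwx

The transformation: move the last 3 characters to the front (rotate right by 3), then take characters alternately from the front and the back (1st, last, 2nd, 2nd-last, ...).
On "xxwzcufpk": the first step gives "fpkxxwzcu", and the second then gives "fupckzxwx".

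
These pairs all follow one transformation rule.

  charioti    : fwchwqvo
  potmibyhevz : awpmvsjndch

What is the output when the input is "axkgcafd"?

The transformation: move the first 3 characters to the end (rotate left by 3), then shift every letter 12 places backward in the alphabet (wrapping around).
Working it through for "axkgcafd": intermediate "gcafdaxk", final "uqotroly".

uqotroly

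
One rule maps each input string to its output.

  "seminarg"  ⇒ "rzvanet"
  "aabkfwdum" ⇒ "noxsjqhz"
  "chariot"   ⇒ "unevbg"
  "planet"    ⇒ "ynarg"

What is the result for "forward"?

bejneq

The rule is to delete the first character, then shift every letter 13 places forward in the alphabet (wrapping around) — i.e. ROT13.
On "forward": the first step gives "orward", and the second then gives "bejneq".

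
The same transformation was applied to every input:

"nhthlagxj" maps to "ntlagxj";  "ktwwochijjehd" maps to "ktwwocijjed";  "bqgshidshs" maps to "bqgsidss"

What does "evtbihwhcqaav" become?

Rule — remove every "h".
For "evtbihwhcqaav" the result is "evtbiwcqaav".

evtbiwcqaav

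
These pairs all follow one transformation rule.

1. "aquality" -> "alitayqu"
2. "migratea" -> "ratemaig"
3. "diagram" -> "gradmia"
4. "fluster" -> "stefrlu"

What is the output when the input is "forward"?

warfdor

In each case the input is transformed by: swap the first and last characters, then move the first 3 characters to the end (rotate left by 3).
On "forward": the first step gives "dorwarf", and the second then gives "warfdor".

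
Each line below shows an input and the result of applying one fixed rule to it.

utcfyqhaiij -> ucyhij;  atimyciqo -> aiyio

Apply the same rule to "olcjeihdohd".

Rule — keep every other character starting from the first (positions 1st, 3rd, 5th, ...).
Doing the same to "olcjeihdohd": "ocehod".

ocehod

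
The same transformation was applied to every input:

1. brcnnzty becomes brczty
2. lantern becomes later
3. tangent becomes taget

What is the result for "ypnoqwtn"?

ypoqwt

Rule — remove every "n".
"ypnoqwtn" → "ypoqwt".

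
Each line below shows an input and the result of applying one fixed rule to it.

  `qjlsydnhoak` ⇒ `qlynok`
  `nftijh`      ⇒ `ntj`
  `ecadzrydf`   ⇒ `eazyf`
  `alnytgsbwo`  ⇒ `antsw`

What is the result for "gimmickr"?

The rule is to keep every other character starting from the first (positions 1st, 3rd, 5th, ...).
So "gimmickr" becomes "gmik".

gmik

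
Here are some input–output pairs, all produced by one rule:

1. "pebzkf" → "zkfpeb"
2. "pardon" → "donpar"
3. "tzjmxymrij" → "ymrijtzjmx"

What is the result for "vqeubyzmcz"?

Each output is the input with this applied: swap the front and back halves of the string.
For "vqeubyzmcz" the result is "yzmczvqeub".

yzmczvqeub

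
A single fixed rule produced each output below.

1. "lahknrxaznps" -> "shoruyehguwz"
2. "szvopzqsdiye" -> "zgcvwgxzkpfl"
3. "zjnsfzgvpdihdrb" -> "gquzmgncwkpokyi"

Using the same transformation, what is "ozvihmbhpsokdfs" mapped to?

The pattern: shift every letter 7 places forward in the alphabet (wrapping around).
Doing the same to "ozvihmbhpsokdfs": "vgcpotiowzvrkmz".

vgcpotiowzvrkmz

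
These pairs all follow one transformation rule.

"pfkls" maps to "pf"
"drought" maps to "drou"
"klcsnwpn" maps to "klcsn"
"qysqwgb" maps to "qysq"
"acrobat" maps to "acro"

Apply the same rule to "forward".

The pattern: delete the last 3 characters.
"forward" → "forw".

forw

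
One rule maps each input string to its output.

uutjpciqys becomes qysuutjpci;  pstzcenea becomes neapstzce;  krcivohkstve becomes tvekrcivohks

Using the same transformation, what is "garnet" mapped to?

Rule — move the last 3 characters to the front (rotate right by 3).
"garnet" → "netgar".

netgar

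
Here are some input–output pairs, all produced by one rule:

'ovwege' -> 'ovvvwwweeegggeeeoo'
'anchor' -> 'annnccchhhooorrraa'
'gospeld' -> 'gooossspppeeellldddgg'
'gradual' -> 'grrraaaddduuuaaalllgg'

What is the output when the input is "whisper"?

The transformation: repeat every character 3 times, then move the first 2 characters to the end (rotate left by 2).
Working it through for "whisper": intermediate "wwwhhhiiissspppeeerrr", final "whhhiiissspppeeerrrww".

whhhiiissspppeeerrrww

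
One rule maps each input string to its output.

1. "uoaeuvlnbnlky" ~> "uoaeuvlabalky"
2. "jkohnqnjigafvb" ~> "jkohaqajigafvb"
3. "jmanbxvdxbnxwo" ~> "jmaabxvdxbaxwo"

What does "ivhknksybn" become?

In each case the input is transformed by: replace every "n" with "a".
Doing the same to "ivhknksybn": "ivhkaksyba".

ivhkaksyba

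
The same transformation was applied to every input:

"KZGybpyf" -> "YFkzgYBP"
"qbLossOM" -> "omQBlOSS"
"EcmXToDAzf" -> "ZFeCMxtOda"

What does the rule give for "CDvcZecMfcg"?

The pattern: flip the case of every letter, then move the last 2 characters to the front (rotate right by 2).
Working it through for "CDvcZecMfcg": intermediate "cdVCzECmFCG", final "CGcdVCzECmF".
(Check on "KZGybpyf": → "kzgYBPYF" → "YFkzgYBP" ✓)

CGcdVCzECmF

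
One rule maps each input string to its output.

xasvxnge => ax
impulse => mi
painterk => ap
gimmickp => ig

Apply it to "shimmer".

The rule is to reverse the string, then keep only the last 2 characters.
Applying both steps to "shimmer": "remmihs", then "hs".
(Check on "painterk": → "kretniap" → "ap" ✓)

hs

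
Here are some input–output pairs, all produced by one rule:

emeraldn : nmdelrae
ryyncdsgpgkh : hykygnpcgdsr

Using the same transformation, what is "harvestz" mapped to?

In each case the input is transformed by: take characters alternately from the front and the back (1st, last, 2nd, 2nd-last, ...), then move the first character to the end.
Starting from "harvestz": after the first operation, "hzatrsve"; after the second, "zatrsveh".

zatrsveh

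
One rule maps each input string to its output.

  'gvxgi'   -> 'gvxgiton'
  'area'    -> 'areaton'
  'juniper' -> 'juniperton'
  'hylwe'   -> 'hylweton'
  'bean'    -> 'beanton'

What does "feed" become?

feedton

Each output is the input with this applied: append "ton".
On "feed" that produces "feedton".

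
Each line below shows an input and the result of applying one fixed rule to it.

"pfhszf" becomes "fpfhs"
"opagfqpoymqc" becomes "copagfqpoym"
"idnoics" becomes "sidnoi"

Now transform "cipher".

rciph

In each case the input is transformed by: move the last 2 characters to the front (rotate right by 2), then delete the first character.
Starting from "cipher": after the first operation, "erciph"; after the second, "rciph".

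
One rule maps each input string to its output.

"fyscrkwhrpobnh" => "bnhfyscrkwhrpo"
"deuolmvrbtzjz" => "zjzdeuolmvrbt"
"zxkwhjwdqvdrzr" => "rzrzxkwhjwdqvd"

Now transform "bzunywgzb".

Each output is the input with this applied: move the last 3 characters to the front (rotate right by 3).
So "bzunywgzb" becomes "gzbbzunyw".

gzbbzunyw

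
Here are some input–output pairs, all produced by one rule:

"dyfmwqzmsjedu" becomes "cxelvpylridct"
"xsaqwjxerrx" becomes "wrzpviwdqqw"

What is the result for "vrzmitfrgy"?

Each output is the input with this applied: shift every letter 1 place backward in the alphabet (wrapping around).
Applying that to "vrzmitfrgy" gives "uqylhseqfx".

uqylhseqfx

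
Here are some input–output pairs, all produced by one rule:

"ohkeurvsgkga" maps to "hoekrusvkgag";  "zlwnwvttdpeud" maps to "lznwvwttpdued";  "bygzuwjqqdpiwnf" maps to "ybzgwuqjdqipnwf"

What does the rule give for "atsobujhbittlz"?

What's happening: swap each adjacent pair of characters (1↔2, 3↔4, ...).
On "atsobujhbittlz" that produces "taosubhjibttzl".

taosubhjibttzl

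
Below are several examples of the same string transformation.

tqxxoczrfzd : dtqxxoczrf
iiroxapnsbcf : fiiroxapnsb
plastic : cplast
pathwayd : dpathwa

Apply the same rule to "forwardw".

wforwar

Rule — move the last character to the front, then delete the last character.
Starting from "forwardw": after the first operation, "wforward"; after the second, "wforwar".
(Check on "plastic": → "cplasti" → "cplast" ✓)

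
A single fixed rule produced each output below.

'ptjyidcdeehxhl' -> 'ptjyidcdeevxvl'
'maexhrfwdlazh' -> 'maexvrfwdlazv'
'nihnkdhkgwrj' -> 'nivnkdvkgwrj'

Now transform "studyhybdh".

The transformation: replace every "h" with "v".
For "studyhybdh" the result is "studyvybdv".

studyvybdv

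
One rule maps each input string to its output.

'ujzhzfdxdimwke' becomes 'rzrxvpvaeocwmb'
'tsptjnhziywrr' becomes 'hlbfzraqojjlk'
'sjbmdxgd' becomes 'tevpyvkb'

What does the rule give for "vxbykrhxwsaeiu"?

tqcjzpokswamnp

In each case the input is transformed by: move the first 2 characters to the end (rotate left by 2), then shift every letter 8 places backward in the alphabet (wrapping around).
For "vxbykrhxwsaeiu", step one produces "bykrhxwsaeiuvx"; step two turns that into "tqcjzpokswamnp".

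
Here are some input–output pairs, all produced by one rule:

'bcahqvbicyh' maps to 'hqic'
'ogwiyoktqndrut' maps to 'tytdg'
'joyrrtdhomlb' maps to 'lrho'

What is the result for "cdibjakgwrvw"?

vjgd

The transformation: keep one character in every 3, starting at position 2 (positions 2nd, 5th, 8th, ...), then swap the first and last characters.
"cdibjakgwrvw" → "djgv" → "vjgd".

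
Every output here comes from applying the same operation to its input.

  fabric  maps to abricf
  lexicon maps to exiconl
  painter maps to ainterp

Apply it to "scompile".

The pattern: move the first character to the end.
"scompile" → "compiles".

compiles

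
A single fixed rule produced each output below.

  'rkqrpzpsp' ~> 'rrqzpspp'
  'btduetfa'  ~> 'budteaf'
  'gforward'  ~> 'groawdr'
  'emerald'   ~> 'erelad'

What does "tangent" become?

Looking at the pairs, the operation is to swap each adjacent pair of characters (1↔2, 3↔4, ...), then delete the first character.
Starting from "tangent": after the first operation, "atgnnet"; after the second, "tgnnet".

tgnnet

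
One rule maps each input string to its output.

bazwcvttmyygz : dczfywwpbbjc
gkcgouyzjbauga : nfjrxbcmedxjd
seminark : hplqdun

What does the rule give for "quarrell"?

xduuhoo

Rule — shift every letter 3 places forward in the alphabet (wrapping around), then delete the first character.
Working it through for "quarrell": intermediate "txduuhoo", final "xduuhoo".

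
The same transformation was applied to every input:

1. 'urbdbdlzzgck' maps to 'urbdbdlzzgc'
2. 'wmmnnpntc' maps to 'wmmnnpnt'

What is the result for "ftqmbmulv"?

The pattern: delete the last character.
On "ftqmbmulv" that produces "ftqmbmul".

ftqmbmul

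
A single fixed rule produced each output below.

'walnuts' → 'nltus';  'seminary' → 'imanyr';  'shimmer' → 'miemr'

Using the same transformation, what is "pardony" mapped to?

drnoy

Each output is the input with this applied: swap each adjacent pair of characters (1↔2, 3↔4, ...), then delete the first 2 characters.
Applying both steps to "pardony": "apdrnoy", then "drnoy".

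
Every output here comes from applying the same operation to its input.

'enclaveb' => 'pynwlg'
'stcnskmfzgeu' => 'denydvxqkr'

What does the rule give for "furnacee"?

qfcyln

Rule — shift every letter 11 places forward in the alphabet (wrapping around), then delete the last 2 characters.
For "furnacee" the result is "qfcyln".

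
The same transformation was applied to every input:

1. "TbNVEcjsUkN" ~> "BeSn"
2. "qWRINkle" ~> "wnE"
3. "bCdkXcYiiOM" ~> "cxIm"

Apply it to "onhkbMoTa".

NBt

The pattern: keep one character in every 3, starting at position 2 (positions 2nd, 5th, 8th, ...), then flip the case of every letter.
Working it through for "onhkbMoTa": intermediate "nbT", final "NBt".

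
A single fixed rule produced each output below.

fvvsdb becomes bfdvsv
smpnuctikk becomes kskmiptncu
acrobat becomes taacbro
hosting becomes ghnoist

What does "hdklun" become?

nhudlk

Rule — take characters alternately from the front and the back (1st, last, 2nd, 2nd-last, ...), then swap each adjacent pair of characters (1↔2, 3↔4, ...).
"hdklun" → "nhudlk".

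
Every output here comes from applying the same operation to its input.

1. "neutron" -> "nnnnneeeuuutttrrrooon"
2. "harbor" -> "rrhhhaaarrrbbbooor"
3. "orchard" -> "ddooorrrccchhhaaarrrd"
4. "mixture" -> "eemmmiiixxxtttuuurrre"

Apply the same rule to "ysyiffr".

rryyysssyyyiiiffffffr

Each output is the input with this applied: repeat every character 3 times, then move the last 2 characters to the front (rotate right by 2).
Applying both steps to "ysyiffr": "yyysssyyyiiiffffffrrr", then "rryyysssyyyiiiffffffr".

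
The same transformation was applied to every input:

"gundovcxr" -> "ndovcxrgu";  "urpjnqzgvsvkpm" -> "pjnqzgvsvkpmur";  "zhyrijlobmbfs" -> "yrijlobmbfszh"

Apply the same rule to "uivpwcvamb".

The rule is to move the first 2 characters to the end (rotate left by 2).
"uivpwcvamb" → "vpwcvambui".

vpwcvambui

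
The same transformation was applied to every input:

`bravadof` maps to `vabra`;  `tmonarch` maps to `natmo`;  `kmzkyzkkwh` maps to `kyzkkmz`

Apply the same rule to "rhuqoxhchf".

Rule — delete the last 3 characters, then move the first 3 characters to the end (rotate left by 3).
"rhuqoxhchf" → "rhuqoxh" → "qoxhrhu".

qoxhrhu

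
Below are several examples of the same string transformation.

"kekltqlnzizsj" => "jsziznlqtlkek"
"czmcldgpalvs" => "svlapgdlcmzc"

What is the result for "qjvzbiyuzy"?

In each case the input is transformed by: reverse the string.
Doing the same to "qjvzbiyuzy": "yzuyibzvjq".

yzuyibzvjq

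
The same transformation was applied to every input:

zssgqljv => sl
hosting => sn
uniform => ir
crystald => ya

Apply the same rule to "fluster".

The transformation: keep one character in every 3, starting at position 3 (positions 3rd, 6th, 9th, ...).
So "fluster" becomes "ue".

ue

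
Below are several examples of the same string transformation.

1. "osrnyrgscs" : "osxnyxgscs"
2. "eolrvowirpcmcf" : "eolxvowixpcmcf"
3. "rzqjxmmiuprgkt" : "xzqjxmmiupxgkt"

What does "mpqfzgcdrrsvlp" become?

mpqfzgcdxxsvlp

In each case the input is transformed by: replace every "r" with "x".
Applying that to "mpqfzgcdrrsvlp" gives "mpqfzgcdxxsvlp".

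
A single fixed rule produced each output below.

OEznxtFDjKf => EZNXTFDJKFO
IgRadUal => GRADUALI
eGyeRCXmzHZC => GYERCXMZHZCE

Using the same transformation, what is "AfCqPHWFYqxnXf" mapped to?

What's happening: move the first character to the end, then convert every letter to uppercase.
For "AfCqPHWFYqxnXf", step one produces "fCqPHWFYqxnXfA"; step two turns that into "FCQPHWFYQXNXFA".
(Check on "OEznxtFDjKf": → "EznxtFDjKfO" → "EZNXTFDJKFO" ✓)

FCQPHWFYQXNXFA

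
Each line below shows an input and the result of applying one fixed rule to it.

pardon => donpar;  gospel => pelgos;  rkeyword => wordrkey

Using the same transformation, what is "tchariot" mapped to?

riottcha

The transformation: swap the front and back halves of the string.
Doing the same to "tchariot": "riottcha".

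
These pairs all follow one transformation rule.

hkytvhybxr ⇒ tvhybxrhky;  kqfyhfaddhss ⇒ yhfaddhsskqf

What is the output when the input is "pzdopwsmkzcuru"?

opwsmkzcurupzd

The rule is to move the first 3 characters to the end (rotate left by 3).
So "pzdopwsmkzcuru" becomes "opwsmkzcurupzd".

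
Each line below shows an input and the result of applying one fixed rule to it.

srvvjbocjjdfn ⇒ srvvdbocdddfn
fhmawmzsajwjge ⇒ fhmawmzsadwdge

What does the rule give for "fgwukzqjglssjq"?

Rule — replace every "j" with "d".
Applying that to "fgwukzqjglssjq" gives "fgwukzqdglssdq".

fgwukzqdglssdq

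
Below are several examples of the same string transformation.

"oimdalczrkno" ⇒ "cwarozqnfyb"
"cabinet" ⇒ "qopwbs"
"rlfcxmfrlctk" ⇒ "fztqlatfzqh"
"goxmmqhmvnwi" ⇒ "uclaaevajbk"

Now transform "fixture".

twlhif

What's happening: shift every letter 12 places backward in the alphabet (wrapping around), then delete the last character.
Doing the same to "fixture": "twlhif".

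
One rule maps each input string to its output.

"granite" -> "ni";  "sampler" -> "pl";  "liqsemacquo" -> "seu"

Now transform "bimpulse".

pu

Looking at the pairs, the operation is to swap each adjacent pair of characters (1↔2, 3↔4, ...), then keep one character in every 3, starting at position 3 (positions 3rd, 6th, 9th, ...).
Starting from "bimpulse": after the first operation, "ibpmlues"; after the second, "pu".
(Check on "sampler": → "aspmelr" → "pl" ✓)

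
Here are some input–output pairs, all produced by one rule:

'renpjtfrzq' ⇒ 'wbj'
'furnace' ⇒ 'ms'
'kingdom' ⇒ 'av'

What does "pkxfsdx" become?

In each case the input is transformed by: shift every letter 8 places backward in the alphabet (wrapping around), then keep one character in every 3, starting at position 2 (positions 2nd, 5th, 8th, ...).
"pkxfsdx" → "hcpxkvp" → "ck".

ck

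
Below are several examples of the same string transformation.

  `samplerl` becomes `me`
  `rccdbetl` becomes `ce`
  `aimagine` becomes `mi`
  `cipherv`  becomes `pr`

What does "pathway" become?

ta

Rule — keep one character in every 3, starting at position 3 (positions 3rd, 6th, 9th, ...).
Doing the same to "pathway": "ta".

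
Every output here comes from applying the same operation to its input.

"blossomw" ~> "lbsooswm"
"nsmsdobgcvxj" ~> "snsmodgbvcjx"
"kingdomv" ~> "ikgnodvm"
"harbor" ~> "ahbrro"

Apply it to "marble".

ambrel

Rule — swap each adjacent pair of characters (1↔2, 3↔4, ...).
"marble" → "ambrel".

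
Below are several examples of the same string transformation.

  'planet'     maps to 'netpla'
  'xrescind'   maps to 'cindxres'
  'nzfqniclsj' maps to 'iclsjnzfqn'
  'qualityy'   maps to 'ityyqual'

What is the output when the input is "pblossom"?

The pattern: swap the front and back halves of the string.
"pblossom" → "ssompblo".

ssompblo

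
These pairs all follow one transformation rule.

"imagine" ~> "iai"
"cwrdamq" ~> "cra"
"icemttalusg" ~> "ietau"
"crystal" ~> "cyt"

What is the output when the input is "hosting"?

hsi

The transformation: keep every other character starting from the first (positions 1st, 3rd, 5th, ...), then delete the last character.
Starting from "hosting": after the first operation, "hsig"; after the second, "hsi".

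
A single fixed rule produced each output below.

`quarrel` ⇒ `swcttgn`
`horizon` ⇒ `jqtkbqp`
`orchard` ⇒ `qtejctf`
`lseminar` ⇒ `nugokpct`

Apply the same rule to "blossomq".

Rule — shift every letter 2 places forward in the alphabet (wrapping around).
So "blossomq" becomes "dnquuqos".

dnquuqos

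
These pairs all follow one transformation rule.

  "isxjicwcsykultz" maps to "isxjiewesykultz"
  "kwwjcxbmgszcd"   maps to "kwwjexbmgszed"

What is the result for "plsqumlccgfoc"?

Each output is the input with this applied: replace every "c" with "e".
For "plsqumlccgfoc" the result is "plsqumleegfoe".

plsqumleegfoe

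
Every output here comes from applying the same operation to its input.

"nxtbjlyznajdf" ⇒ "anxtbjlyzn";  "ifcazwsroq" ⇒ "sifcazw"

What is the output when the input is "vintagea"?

Each output is the input with this applied: delete the last 3 characters, then move the last character to the front.
So "vintagea" becomes "avint".

avint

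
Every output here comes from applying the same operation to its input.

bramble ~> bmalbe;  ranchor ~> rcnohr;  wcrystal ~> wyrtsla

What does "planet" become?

pnate

In each case the input is transformed by: swap each adjacent pair of characters (1↔2, 3↔4, ...), then delete the first character.
On "planet" that produces "pnate".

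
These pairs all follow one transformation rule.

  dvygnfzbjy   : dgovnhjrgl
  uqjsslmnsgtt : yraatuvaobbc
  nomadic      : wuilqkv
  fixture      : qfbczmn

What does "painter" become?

Looking at the pairs, the operation is to move the first character to the end, then shift every letter 8 places forward in the alphabet (wrapping around).
For "painter", step one produces "ainterp"; step two turns that into "iqvbmzx".
(Check on "nomadic": → "omadicn" → "wuilqkv" ✓)

iqvbmzx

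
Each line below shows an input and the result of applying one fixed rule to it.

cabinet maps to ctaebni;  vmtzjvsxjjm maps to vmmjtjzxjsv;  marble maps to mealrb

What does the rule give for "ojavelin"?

onjialve

Looking at the pairs, the operation is to take characters alternately from the front and the back (1st, last, 2nd, 2nd-last, ...).
For "ojavelin" the result is "onjialve".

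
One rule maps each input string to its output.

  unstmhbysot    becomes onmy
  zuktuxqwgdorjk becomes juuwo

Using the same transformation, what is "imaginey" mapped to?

Looking at the pairs, the operation is to move the last 2 characters to the front (rotate right by 2), then keep one character in every 3, starting at position 1 (positions 1st, 4th, 7th, ...).
Applying both steps to "imaginey": "eyimagin", then "emi".

emi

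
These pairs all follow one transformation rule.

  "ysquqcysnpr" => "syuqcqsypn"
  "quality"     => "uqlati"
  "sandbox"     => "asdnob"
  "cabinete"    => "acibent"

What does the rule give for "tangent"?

The rule is to delete the last character, then swap each adjacent pair of characters (1↔2, 3↔4, ...).
So "tangent" becomes "atgnne".

atgnne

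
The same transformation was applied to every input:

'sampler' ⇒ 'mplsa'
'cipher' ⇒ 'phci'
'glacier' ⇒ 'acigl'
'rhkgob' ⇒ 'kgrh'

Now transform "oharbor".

arboh

Each output is the input with this applied: delete the last 2 characters, then move the first 2 characters to the end (rotate left by 2).
Applying that to "oharbor" gives "arboh".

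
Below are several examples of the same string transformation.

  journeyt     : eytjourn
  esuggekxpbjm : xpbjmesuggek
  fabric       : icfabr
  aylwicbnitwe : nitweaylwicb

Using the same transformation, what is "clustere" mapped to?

ereclust

The pattern: move the first character to the end, then swap the front and back halves of the string.
Applying both steps to "clustere": "lusterec", then "ereclust".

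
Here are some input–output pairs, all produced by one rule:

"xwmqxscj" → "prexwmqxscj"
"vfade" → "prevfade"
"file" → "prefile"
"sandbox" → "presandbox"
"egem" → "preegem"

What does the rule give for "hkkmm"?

Looking at the pairs, the operation is to prepend "pre".
So "hkkmm" becomes "prehkkmm".

prehkkmm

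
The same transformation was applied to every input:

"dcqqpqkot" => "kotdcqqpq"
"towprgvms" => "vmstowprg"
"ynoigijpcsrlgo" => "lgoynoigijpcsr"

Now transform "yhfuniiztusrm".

srmyhfuniiztu

The rule is to move the last 3 characters to the front (rotate right by 3).
On "yhfuniiztusrm" that produces "srmyhfuniiztu".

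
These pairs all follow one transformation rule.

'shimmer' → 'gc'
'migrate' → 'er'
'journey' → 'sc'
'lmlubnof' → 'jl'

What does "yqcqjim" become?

ag

Looking at the pairs, the operation is to keep one character in every 3, starting at position 3 (positions 3rd, 6th, 9th, ...), then shift every letter 2 places backward in the alphabet (wrapping around).
For "yqcqjim", step one produces "ci"; step two turns that into "ag".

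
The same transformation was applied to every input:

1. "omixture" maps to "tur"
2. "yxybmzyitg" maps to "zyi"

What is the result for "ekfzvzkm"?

vzk

The rule is to swap the front and back halves of the string, then keep only the first 3 characters.
Applying both steps to "ekfzvzkm": "vzkmekfz", then "vzk".
(Check on "yxybmzyitg": → "zyitgyxybm" → "zyi" ✓)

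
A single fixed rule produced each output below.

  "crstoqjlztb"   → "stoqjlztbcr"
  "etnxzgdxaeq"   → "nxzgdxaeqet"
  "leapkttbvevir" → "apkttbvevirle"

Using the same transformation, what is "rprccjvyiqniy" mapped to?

rccjvyiqniyrp

Looking at the pairs, the operation is to move the first 2 characters to the end (rotate left by 2).
So "rprccjvyiqniy" becomes "rccjvyiqniyrp".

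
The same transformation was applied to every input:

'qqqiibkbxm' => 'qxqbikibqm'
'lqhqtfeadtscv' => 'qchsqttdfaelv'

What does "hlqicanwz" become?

The rule is to take characters alternately from the front and the back (1st, last, 2nd, 2nd-last, ...), then move the first 2 characters to the end (rotate left by 2).
On "hlqicanwz": the first step gives "hzlwqniac", and the second then gives "lwqniachz".
(Check on "lqhqtfeadtscv": → "lvqchsqttdfae" → "qchsqttdfaelv" ✓)

lwqniachz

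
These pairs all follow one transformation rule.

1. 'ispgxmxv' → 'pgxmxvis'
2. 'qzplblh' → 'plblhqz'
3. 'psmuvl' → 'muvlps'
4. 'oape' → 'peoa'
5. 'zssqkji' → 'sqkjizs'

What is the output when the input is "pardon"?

The transformation: move the first 2 characters to the end (rotate left by 2).
On "pardon" that produces "rdonpa".

rdonpa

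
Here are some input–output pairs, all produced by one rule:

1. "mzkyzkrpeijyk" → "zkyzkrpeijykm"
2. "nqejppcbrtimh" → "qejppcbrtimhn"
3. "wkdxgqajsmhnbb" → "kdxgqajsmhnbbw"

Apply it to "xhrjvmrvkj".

hrjvmrvkjx

The rule is to move the first character to the end.
"xhrjvmrvkj" → "hrjvmrvkjx".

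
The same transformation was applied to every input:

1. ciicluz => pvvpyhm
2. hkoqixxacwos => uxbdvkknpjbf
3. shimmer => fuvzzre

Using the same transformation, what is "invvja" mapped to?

In each case the input is transformed by: shift every letter 13 places forward in the alphabet (wrapping around) — i.e. ROT13.
On "invvja" that produces "vaiiwn".

vaiiwn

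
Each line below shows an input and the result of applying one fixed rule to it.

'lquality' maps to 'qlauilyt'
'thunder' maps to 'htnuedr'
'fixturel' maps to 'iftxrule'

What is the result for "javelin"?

ajeviln

The transformation: swap each adjacent pair of characters (1↔2, 3↔4, ...).
On "javelin" that produces "ajeviln".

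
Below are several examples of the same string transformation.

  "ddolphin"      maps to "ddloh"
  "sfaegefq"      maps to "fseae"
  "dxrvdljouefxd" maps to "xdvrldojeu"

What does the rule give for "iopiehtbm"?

oiiphe

Looking at the pairs, the operation is to swap each adjacent pair of characters (1↔2, 3↔4, ...), then delete the last 3 characters.
Applying that to "iopiehtbm" gives "oiiphe".
(Check on "ddolphin": → "ddlohpni" → "ddloh" ✓)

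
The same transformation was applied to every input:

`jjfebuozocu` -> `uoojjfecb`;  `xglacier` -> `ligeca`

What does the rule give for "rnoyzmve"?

vronme

Each output is the input with this applied: sort the characters into reverse alphabetical order, then delete the first 2 characters.
Starting from "rnoyzmve": after the first operation, "zyvronme"; after the second, "vronme".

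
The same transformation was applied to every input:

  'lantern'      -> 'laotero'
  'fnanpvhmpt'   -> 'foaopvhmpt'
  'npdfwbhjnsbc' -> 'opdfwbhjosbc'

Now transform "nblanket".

oblaoket

Rule — replace every "n" with "o".
Doing the same to "nblanket": "oblaoket".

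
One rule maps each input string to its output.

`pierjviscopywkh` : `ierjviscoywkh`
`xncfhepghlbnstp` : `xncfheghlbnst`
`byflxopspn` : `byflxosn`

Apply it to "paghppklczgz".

What's happening: remove every "p".
So "paghppklczgz" becomes "aghklczgz".

aghklczgz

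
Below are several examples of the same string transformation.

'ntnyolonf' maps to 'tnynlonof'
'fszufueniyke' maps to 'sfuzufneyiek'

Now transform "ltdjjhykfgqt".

tljdhjkygftq

The pattern: swap each adjacent pair of characters (1↔2, 3↔4, ...).
So "ltdjjhykfgqt" becomes "tljdhjkygftq".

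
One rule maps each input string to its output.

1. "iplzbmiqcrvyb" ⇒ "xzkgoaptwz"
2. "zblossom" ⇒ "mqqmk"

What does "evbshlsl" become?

The rule is to delete the first 3 characters, then shift every letter 2 places backward in the alphabet (wrapping around).
On "evbshlsl": the first step gives "shlsl", and the second then gives "qfjqj".

qfjqj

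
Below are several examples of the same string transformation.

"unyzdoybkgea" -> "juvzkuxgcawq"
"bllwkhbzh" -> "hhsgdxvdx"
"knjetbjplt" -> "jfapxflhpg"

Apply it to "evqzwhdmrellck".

rmvsdzinahhyga

The rule is to shift every letter 4 places backward in the alphabet (wrapping around), then move the first character to the end.
For "evqzwhdmrellck", step one produces "armvsdzinahhyg"; step two turns that into "rmvsdzinahhyga".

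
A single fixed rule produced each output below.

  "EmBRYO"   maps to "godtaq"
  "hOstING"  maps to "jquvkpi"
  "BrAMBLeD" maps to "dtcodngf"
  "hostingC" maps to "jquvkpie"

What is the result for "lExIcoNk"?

ngzkeqpm

Each output is the input with this applied: shift every letter 2 places forward in the alphabet (wrapping around), then convert every letter to lowercase.
For "lExIcoNk", step one produces "nGzKeqPm"; step two turns that into "ngzkeqpm".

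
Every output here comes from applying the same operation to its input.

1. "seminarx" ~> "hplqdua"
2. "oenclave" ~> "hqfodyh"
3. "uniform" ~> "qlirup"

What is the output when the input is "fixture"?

lawxuh

The pattern: shift every letter 3 places forward in the alphabet (wrapping around), then delete the first character.
Applying both steps to "fixture": "ilawxuh", then "lawxuh".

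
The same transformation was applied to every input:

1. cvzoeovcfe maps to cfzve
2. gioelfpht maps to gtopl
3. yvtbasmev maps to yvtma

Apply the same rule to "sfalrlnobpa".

saabrn

The pattern: keep every other character starting from the first (positions 1st, 3rd, 5th, ...), then take characters alternately from the front and the back (1st, last, 2nd, 2nd-last, ...).
Starting from "sfalrlnobpa": after the first operation, "sarnba"; after the second, "saabrn".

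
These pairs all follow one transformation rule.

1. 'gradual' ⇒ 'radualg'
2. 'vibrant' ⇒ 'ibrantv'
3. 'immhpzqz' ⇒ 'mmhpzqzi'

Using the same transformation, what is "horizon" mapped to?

orizonh

In each case the input is transformed by: move the first character to the end.
Applying that to "horizon" gives "orizonh".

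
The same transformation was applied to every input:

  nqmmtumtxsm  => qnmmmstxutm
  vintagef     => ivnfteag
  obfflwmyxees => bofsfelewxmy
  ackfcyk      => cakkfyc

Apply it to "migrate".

The rule is to move the first character to the end, then take characters alternately from the front and the back (1st, last, 2nd, 2nd-last, ...).
Doing the same to "migrate": "imgerta".

imgerta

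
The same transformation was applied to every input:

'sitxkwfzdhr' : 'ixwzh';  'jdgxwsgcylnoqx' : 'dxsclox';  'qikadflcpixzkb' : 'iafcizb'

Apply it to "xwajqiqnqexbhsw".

The rule is to keep every other character starting from the second (positions 2nd, 4th, 6th, ...).
Doing the same to "xwajqiqnqexbhsw": "wjinebs".

wjinebs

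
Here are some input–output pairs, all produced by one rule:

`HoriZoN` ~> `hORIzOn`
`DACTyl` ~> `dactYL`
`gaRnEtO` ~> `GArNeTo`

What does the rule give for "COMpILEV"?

comPilev

Looking at the pairs, the operation is to flip the case of every letter.
Doing the same to "COMpILEV": "comPilev".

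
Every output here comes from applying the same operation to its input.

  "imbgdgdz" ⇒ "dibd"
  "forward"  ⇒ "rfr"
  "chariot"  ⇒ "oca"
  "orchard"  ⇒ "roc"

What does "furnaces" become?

Looking at the pairs, the operation is to move the last 3 characters to the front (rotate right by 3), then keep every other character starting from the second (positions 2nd, 4th, 6th, ...).
Applying both steps to "furnaces": "cesfurna", then "efra".

efra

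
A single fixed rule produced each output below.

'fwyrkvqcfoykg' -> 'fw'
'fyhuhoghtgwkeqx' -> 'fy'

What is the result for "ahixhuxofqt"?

ah

Looking at the pairs, the operation is to keep only the first 2 characters.
On "ahixhuxofqt" that produces "ah".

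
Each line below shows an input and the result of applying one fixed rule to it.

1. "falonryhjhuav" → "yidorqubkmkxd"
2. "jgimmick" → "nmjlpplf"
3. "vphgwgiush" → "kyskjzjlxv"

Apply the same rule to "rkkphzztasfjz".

The transformation: shift every letter 3 places forward in the alphabet (wrapping around), then move the last character to the front.
Applying both steps to "rkkphzztasfjz": "unnskccwdvimc", then "cunnskccwdvim".

cunnskccwdvim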